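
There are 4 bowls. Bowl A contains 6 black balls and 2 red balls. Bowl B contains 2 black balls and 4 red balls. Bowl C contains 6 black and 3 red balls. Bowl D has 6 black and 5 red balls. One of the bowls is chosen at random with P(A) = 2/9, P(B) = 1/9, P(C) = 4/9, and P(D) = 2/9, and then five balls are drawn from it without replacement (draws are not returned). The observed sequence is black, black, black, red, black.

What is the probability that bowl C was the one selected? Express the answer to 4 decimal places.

Under each hypothesis, the probability of the observed sequence is: P(data | bowl A) = (6/8)(5/7)(4/6)(2/5)(3/4) = 3/28; P(data | bowl B) = (2/6)(1/5)(0/4) = 0; P(data | bowl C) = (6/9)(5/8)(4/7)(3/6)(3/5) = 1/14; P(data | bowl D) = (6/11)(5/10)(4/9)(5/8)(3/7) = 5/154.
Weighting by the prior gives 2/9 · 3/28 = 1/42, 1/9 · 0 = 0, 4/9 · 1/14 = 2/63, 2/9 · 5/154 = 5/693; summing to 29/462.
Hence P(bowl C | data) = (2/63) / (29/462) = 44/87.

0.5057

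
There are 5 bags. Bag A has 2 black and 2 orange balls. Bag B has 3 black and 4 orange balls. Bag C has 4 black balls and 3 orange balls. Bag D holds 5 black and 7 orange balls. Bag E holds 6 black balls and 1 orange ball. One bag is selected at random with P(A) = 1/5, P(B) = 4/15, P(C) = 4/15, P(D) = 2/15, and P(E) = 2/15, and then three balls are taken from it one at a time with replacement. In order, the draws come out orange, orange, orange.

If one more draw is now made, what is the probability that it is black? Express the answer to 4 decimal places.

0.4664

Compute the likelihood of the observed sequence for each case: P(data | bag A) = (2/4)(2/4)(2/4) = 0.125; P(data | bag B) = (4/7)(4/7)(4/7) = 0.18659; P(data | bag C) = (3/7)(3/7)(3/7) = 0.078717; P(data | bag D) = (7/12)(7/12)(7/12) = 0.1985; P(data | bag E) = (1/7)(1/7)(1/7) = 0.0029155.
Multiplying each by its prior: 1/5 · 0.125 = 0.025, 4/15 · 0.18659 = 0.049757, 4/15 · 0.078717 = 0.020991, 2/15 · 0.1985 = 0.026466, 2/15 · 0.0029155 = 0.00038873; summing to 0.1226.
Normalising, the posterior is P(bag A | data) = 0.20391, P(bag B | data) = 0.40584, P(bag C | data) = 0.17121, P(bag D | data) = 0.21587, P(bag E | data) = 0.0031706.
The predictive probability is P(black next | data) = (1/2)(0.20391) + (3/7)(0.40584) + (4/7)(0.17121) + (5/12)(0.21587) + (6/7)(0.0031706) = 0.46638.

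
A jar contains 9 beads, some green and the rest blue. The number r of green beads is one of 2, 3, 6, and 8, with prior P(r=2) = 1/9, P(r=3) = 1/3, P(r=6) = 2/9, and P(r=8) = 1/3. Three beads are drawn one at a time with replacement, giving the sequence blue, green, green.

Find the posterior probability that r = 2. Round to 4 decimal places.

0.0468

Under each hypothesis, the probability of the observed sequence is: P(data | r = 2) = (7/9)(2/9)(2/9) = 0.038409; P(data | r = 3) = (6/9)(3/9)(3/9) = 0.074074; P(data | r = 6) = (3/9)(6/9)(6/9) = 0.14815; P(data | r = 8) = (1/9)(8/9)(8/9) = 0.087791.
Weighting by the prior gives 1/9 · 0.038409 = 0.0042676, 1/3 · 0.074074 = 0.024691, 2/9 · 0.14815 = 0.032922, 1/3 · 0.087791 = 0.029264; these sum to 0.091145.
Therefore the posterior P(r = 2 | data) = (0.0042676) / (0.091145) = 0.046823.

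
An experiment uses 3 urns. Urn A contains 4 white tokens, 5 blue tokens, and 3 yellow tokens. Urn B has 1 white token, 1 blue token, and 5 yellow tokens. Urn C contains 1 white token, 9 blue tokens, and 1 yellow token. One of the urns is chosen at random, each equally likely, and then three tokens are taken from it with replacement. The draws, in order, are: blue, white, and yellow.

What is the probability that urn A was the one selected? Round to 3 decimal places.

The likelihood of the observed sequence under each hypothesis: P(data | urn A) = (5/12)(4/12)(3/12) = 0.034722; P(data | urn B) = (1/7)(1/7)(5/7) = 0.014577; P(data | urn C) = (9/11)(1/11)(1/11) = 0.0067618.
The prior-weighted likelihoods are 1/3 · 0.034722 = 0.011574, 1/3 · 0.014577 = 0.0048591, 1/3 · 0.0067618 = 0.0022539; summing to 0.018687.
So P(urn A | data) = (0.011574) / (0.018687) = 0.61936.

0.619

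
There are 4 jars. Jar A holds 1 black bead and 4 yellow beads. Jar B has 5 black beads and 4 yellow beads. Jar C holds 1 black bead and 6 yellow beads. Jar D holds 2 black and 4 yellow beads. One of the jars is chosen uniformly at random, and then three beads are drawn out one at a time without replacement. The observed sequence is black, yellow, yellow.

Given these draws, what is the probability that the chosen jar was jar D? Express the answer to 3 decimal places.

0.302

The likelihood of the observed sequence under each hypothesis: P(data | jar A) = (1/5)(4/4)(3/3) = 1/5; P(data | jar B) = (5/9)(4/8)(3/7) = 5/42; P(data | jar C) = (1/7)(6/6)(5/5) = 1/7; P(data | jar D) = (2/6)(4/5)(3/4) = 1/5.
Multiplying each by its prior: 1/4 · 1/5 = 1/20, 1/4 · 5/42 = 5/168, 1/4 · 1/7 = 1/28, 1/4 · 1/5 = 1/20; these sum to 139/840.
So P(jar D | data) = (1/20) / (139/840) = 42/139.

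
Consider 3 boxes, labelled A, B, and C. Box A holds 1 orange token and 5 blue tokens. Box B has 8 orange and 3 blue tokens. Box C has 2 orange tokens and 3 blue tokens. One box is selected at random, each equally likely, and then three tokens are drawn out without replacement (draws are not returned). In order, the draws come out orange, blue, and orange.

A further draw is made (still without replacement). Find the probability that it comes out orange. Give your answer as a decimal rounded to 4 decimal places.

0.4719

Under each hypothesis, the probability of the observed sequence is: P(data | box A) = (1/6)(5/5)(0/4) = 0; P(data | box B) = (8/11)(3/10)(7/9) = 28/165; P(data | box C) = (2/5)(3/4)(1/3) = 1/10.
Weighting by the prior gives 1/3 · 0 = 0, 1/3 · 28/165 = 28/495, 1/3 · 1/10 = 1/30; summing to 89/990.
Dividing through by the total gives posterior P(box A | data) = 0, P(box B | data) = 56/89, P(box C | data) = 33/89.
The predictive probability is P(orange next | data) = (3/4)(56/89) + (0)(33/89) = 42/89.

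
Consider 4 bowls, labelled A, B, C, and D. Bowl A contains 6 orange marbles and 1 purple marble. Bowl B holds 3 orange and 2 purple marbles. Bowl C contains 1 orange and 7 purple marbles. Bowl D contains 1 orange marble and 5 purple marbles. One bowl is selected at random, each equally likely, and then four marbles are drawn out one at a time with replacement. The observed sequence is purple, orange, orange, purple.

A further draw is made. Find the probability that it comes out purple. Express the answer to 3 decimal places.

The likelihood of the observed sequence under each hypothesis: P(data | bowl A) = (1/7)(6/7)(6/7)(1/7) = 0.014994; P(data | bowl B) = (2/5)(3/5)(3/5)(2/5) = 0.0576; P(data | bowl C) = (7/8)(1/8)(1/8)(7/8) = 0.011963; P(data | bowl D) = (5/6)(1/6)(1/6)(5/6) = 0.01929.
Multiplying each by its prior: 1/4 · 0.014994 = 0.0037484, 1/4 · 0.0576 = 0.0144, 1/4 · 0.011963 = 0.0029907, 1/4 · 0.01929 = 0.0048225; summing to 0.025962.
Dividing through by the total gives posterior P(bowl A | data) = 0.14438, P(bowl B | data) = 0.55466, P(bowl C | data) = 0.1152, P(bowl D | data) = 0.18576.
So P(purple next | data) = Σ P(purple next | H) P(H | data) = (1/7)(0.14438) + (2/5)(0.55466) + (7/8)(0.1152) + (5/6)(0.18576) = 0.49809.

0.498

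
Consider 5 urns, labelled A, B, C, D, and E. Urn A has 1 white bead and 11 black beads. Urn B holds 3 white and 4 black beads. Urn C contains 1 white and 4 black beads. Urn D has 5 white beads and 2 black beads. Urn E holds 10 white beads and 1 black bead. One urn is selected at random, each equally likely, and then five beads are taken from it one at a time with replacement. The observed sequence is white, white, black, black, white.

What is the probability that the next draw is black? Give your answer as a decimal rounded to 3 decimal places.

The likelihood of the observed sequence under each hypothesis: P(data | urn A) = (1/12)(1/12)(11/12)(11/12)(1/12) = 0.00048627; P(data | urn B) = (3/7)(3/7)(4/7)(4/7)(3/7) = 0.025704; P(data | urn C) = (1/5)(1/5)(4/5)(4/5)(1/5) = 0.00512; P(data | urn D) = (5/7)(5/7)(2/7)(2/7)(5/7) = 0.02975; P(data | urn E) = (10/11)(10/11)(1/11)(1/11)(10/11) = 0.0062092.
The prior-weighted likelihoods are 1/5 · 0.00048627 = 9.7254e-05, 1/5 · 0.025704 = 0.0051407, 1/5 · 0.00512 = 0.001024, 1/5 · 0.02975 = 0.0059499, 1/5 · 0.0062092 = 0.0012418; these sum to 0.013454.
Dividing through by the total gives posterior P(urn A | data) = 0.0072288, P(urn B | data) = 0.3821, P(urn C | data) = 0.076113, P(urn D | data) = 0.44225, P(urn E | data) = 0.092305.
So P(black next | data) = Σ P(black next | H) P(H | data) = (11/12)(0.0072288) + (4/7)(0.3821) + (4/5)(0.076113) + (2/7)(0.44225) + (1/11)(0.092305) = 0.42061.

0.421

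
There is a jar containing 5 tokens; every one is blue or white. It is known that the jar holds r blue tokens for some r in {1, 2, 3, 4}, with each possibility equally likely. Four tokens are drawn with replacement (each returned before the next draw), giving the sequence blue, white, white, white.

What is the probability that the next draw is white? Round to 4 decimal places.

0.6438

Under each hypothesis, the probability of the observed sequence is: P(data | r = 1) = (1/5)(4/5)(4/5)(4/5) = 0.1024; P(data | r = 2) = (2/5)(3/5)(3/5)(3/5) = 0.0864; P(data | r = 3) = (3/5)(2/5)(2/5)(2/5) = 0.0384; P(data | r = 4) = (4/5)(1/5)(1/5)(1/5) = 0.0064.
Weighting by the prior gives 1/4 · 0.1024 = 0.0256, 1/4 · 0.0864 = 0.0216, 1/4 · 0.0384 = 0.0096, 1/4 · 0.0064 = 0.0016; these sum to 0.0584.
The posterior is then P(r = 1 | data) = 0.43836, P(r = 2 | data) = 0.36986, P(r = 3 | data) = 0.16438, P(r = 4 | data) = 0.027397.
So P(white next | data) = Σ P(white next | H) P(H | data) = (4/5)(0.43836) + (3/5)(0.36986) + (2/5)(0.16438) + (1/5)(0.027397) = 0.64384.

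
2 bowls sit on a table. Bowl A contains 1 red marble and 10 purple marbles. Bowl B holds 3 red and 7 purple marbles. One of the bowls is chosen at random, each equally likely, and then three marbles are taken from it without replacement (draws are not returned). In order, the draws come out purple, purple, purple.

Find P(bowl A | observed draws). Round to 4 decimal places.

The likelihood of the observed sequence under each hypothesis: P(data | bowl A) = (10/11)(9/10)(8/9) = 8/11; P(data | bowl B) = (7/10)(6/9)(5/8) = 7/24.
Multiplying each by its prior: 1/2 · 8/11 = 4/11, 1/2 · 7/24 = 7/48; these sum to 269/528.
Hence P(bowl A | data) = (4/11) / (269/528) = 192/269.

0.7138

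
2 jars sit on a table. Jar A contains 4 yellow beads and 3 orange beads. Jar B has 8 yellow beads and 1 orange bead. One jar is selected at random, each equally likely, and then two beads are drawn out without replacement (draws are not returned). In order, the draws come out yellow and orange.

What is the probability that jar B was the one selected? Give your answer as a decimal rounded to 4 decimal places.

0.2800

The likelihood of the observed sequence under each hypothesis: P(data | jar A) = (4/7)(3/6) = 2/7; P(data | jar B) = (8/9)(1/8) = 1/9.
Weighting by the prior gives 1/2 · 2/7 = 1/7, 1/2 · 1/9 = 1/18; summing to 25/126.
Therefore the posterior P(jar B | data) = (1/18) / (25/126) = 7/25.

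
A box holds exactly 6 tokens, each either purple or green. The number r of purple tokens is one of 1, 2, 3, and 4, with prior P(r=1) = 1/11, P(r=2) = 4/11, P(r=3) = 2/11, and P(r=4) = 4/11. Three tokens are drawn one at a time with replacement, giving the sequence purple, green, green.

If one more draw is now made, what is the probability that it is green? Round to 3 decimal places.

Compute the likelihood of the observed sequence for each case: P(data | r = 1) = (1/6)(5/6)(5/6) = 0.11574; P(data | r = 2) = (2/6)(4/6)(4/6) = 0.14815; P(data | r = 3) = (3/6)(3/6)(3/6) = 0.125; P(data | r = 4) = (4/6)(2/6)(2/6) = 0.074074.
Weighting by the prior gives 1/11 · 0.11574 = 0.010522, 4/11 · 0.14815 = 0.053872, 2/11 · 0.125 = 0.022727, 4/11 · 0.074074 = 0.026936; with total 0.11406.
Dividing through by the total gives posterior P(r = 1 | data) = 0.092251, P(r = 2 | data) = 0.47232, P(r = 3 | data) = 0.19926, P(r = 4 | data) = 0.23616.
So P(green next | data) = Σ P(green next | H) P(H | data) = (5/6)(0.092251) + (2/3)(0.47232) + (1/2)(0.19926) + (1/3)(0.23616) = 0.57011.

0.570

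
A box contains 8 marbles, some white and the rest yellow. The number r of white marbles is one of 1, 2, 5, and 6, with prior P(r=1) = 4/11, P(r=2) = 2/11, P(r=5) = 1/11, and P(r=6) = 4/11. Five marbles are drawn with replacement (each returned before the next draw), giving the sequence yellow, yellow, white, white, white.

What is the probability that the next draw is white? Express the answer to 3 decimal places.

0.647

For each hypothesis, P(data | H) works out to: P(data | r = 1) = (7/8)(7/8)(1/8)(1/8)(1/8) = 0.0014954; P(data | r = 2) = (6/8)(6/8)(2/8)(2/8)(2/8) = 0.0087891; P(data | r = 5) = (3/8)(3/8)(5/8)(5/8)(5/8) = 0.034332; P(data | r = 6) = (2/8)(2/8)(6/8)(6/8)(6/8) = 0.026367.
The prior-weighted likelihoods are 4/11 · 0.0014954 = 0.00054377, 2/11 · 0.0087891 = 0.001598, 1/11 · 0.034332 = 0.0031211, 4/11 · 0.026367 = 0.0095881; with total 0.014851.
Normalising, the posterior is P(r = 1 | data) = 0.036615, P(r = 2 | data) = 0.1076, P(r = 5 | data) = 0.21016, P(r = 6 | data) = 0.64562.
The predictive probability is P(white next | data) = (1/8)(0.036615) + (1/4)(0.1076) + (5/8)(0.21016) + (3/4)(0.64562) = 0.64704.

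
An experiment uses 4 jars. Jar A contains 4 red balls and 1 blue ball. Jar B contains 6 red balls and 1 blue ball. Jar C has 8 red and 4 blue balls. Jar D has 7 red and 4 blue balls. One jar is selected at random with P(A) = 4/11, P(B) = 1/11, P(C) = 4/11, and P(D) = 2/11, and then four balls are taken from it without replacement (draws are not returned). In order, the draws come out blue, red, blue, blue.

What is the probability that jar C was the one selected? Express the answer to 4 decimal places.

The likelihood of the observed sequence under each hypothesis: P(data | jar A) = (1/5)(4/4)(0/3) = 0; P(data | jar B) = (1/7)(6/6)(0/5) = 0; P(data | jar C) = (4/12)(8/11)(3/10)(2/9) = 0.016162; P(data | jar D) = (4/11)(7/10)(3/9)(2/8) = 0.021212.
Weighting by the prior gives 4/11 · 0 = 0, 1/11 · 0 = 0, 4/11 · 0.016162 = 0.005877, 2/11 · 0.021212 = 0.0038567; with total 0.0097337.
So P(jar C | data) = (0.005877) / (0.0097337) = 0.60377.

0.6038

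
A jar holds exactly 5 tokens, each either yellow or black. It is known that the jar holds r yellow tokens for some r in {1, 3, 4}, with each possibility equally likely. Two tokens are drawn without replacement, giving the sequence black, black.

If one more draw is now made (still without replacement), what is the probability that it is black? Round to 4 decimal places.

0.5714

Compute the likelihood of the observed sequence for each case: P(data | r = 1) = (4/5)(3/4) = 3/5; P(data | r = 3) = (2/5)(1/4) = 1/10; P(data | r = 4) = (1/5)(0/4) = 0.
Weighting by the prior gives 1/3 · 3/5 = 1/5, 1/3 · 1/10 = 1/30, 1/3 · 0 = 0; these sum to 7/30.
The posterior is then P(r = 1 | data) = 6/7, P(r = 3 | data) = 1/7, P(r = 4 | data) = 0.
Averaging over the posterior, P(black next | data) = (2/3)(6/7) + (0)(1/7) = 4/7.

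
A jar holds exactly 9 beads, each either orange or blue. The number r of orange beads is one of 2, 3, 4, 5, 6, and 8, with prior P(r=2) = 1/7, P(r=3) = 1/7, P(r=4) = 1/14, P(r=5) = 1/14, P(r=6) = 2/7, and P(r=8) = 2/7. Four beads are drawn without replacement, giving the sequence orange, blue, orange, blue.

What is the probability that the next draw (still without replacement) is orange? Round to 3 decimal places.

0.514

Under each hypothesis, the probability of the observed sequence is: P(data | r = 2) = (2/9)(7/8)(1/7)(6/6) = 1/36; P(data | r = 3) = (3/9)(6/8)(2/7)(5/6) = 5/84; P(data | r = 4) = (4/9)(5/8)(3/7)(4/6) = 5/63; P(data | r = 5) = (5/9)(4/8)(4/7)(3/6) = 5/63; P(data | r = 6) = (6/9)(3/8)(5/7)(2/6) = 5/84; P(data | r = 8) = (8/9)(1/8)(7/7)(0/6) = 0.
Weighting by the prior gives 1/7 · 1/36 = 1/252, 1/7 · 5/84 = 5/588, 1/14 · 5/63 = 5/882, 1/14 · 5/63 = 5/882, 2/7 · 5/84 = 5/294, 2/7 · 0 = 0; these sum to 2/49.
Dividing through by the total gives posterior P(r = 2 | data) = 7/72, P(r = 3 | data) = 5/24, P(r = 4 | data) = 5/36, P(r = 5 | data) = 5/36, P(r = 6 | data) = 5/12, P(r = 8 | data) = 0.
The predictive probability is P(orange next | data) = (0)(7/72) + (1/5)(5/24) + (2/5)(5/36) + (3/5)(5/36) + (4/5)(5/12) = 37/72.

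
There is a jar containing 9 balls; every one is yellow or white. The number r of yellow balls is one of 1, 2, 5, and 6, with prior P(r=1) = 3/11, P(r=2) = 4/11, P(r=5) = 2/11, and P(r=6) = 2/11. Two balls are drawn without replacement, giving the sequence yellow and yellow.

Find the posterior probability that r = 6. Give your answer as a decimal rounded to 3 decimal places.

The likelihood of the observed sequence under each hypothesis: P(data | r = 1) = (1/9)(0/8) = 0; P(data | r = 2) = (2/9)(1/8) = 1/36; P(data | r = 5) = (5/9)(4/8) = 5/18; P(data | r = 6) = (6/9)(5/8) = 5/12.
The prior-weighted likelihoods are 3/11 · 0 = 0, 4/11 · 1/36 = 1/99, 2/11 · 5/18 = 5/99, 2/11 · 5/12 = 5/66; these sum to 3/22.
Therefore the posterior P(r = 6 | data) = (5/66) / (3/22) = 5/9.

0.556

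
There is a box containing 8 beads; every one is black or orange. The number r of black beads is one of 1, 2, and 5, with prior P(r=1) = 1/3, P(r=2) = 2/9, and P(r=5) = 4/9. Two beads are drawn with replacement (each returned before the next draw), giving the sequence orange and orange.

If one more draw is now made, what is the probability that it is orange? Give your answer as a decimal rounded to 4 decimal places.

0.7691

Compute the likelihood of the observed sequence for each case: P(data | r = 1) = (7/8)(7/8) = 49/64; P(data | r = 2) = (6/8)(6/8) = 9/16; P(data | r = 5) = (3/8)(3/8) = 9/64.
The prior-weighted likelihoods are 1/3 · 49/64 = 49/192, 2/9 · 9/16 = 1/8, 4/9 · 9/64 = 1/16; with total 85/192.
Dividing through by the total gives posterior P(r = 1 | data) = 49/85, P(r = 2 | data) = 24/85, P(r = 5 | data) = 12/85.
So P(orange next | data) = Σ P(orange next | H) P(H | data) = (7/8)(49/85) + (3/4)(24/85) + (3/8)(12/85) = 523/680.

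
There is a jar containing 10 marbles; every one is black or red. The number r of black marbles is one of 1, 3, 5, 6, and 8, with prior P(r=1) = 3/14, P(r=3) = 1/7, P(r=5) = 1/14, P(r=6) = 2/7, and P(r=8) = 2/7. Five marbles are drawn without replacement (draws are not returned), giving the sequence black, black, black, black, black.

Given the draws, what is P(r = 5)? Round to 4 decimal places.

The likelihood of the observed sequence under each hypothesis: P(data | r = 1) = (1/10)(0/9) = 0; P(data | r = 3) = (3/10)(2/9)(1/8)(0/7) = 0; P(data | r = 5) = (5/10)(4/9)(3/8)(2/7)(1/6) = 0.0039683; P(data | r = 6) = (6/10)(5/9)(4/8)(3/7)(2/6) = 0.02381; P(data | r = 8) = (8/10)(7/9)(6/8)(5/7)(4/6) = 0.22222.
Multiplying each by its prior: 3/14 · 0 = 0, 1/7 · 0 = 0, 1/14 · 0.0039683 = 0.00028345, 2/7 · 0.02381 = 0.0068027, 2/7 · 0.22222 = 0.063492; these sum to 0.070578.
By Bayes' rule, P(r = 5 | data) = (0.00028345) / (0.070578) = 0.0040161.

0.0040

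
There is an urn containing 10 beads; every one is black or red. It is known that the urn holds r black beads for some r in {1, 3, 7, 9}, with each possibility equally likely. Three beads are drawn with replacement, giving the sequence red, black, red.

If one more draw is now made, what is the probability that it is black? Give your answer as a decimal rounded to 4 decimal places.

0.3480

Compute the likelihood of the observed sequence for each case: P(data | r = 1) = (9/10)(1/10)(9/10) = 0.081; P(data | r = 3) = (7/10)(3/10)(7/10) = 0.147; P(data | r = 7) = (3/10)(7/10)(3/10) = 0.063; P(data | r = 9) = (1/10)(9/10)(1/10) = 0.009.
Weighting by the prior gives 1/4 · 0.081 = 0.02025, 1/4 · 0.147 = 0.03675, 1/4 · 0.063 = 0.01575, 1/4 · 0.009 = 0.00225; with total 0.075.
The posterior is then P(r = 1 | data) = 0.27, P(r = 3 | data) = 0.49, P(r = 7 | data) = 0.21, P(r = 9 | data) = 0.03.
Averaging over the posterior, P(black next | data) = (1/10)(0.27) + (3/10)(0.49) + (7/10)(0.21) + (9/10)(0.03) = 0.348.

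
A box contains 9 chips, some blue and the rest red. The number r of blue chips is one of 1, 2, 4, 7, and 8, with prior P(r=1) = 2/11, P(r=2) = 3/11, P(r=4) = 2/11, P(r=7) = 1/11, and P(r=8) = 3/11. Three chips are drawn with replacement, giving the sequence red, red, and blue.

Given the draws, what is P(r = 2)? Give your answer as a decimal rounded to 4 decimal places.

The likelihood of the observed sequence under each hypothesis: P(data | r = 1) = (8/9)(8/9)(1/9) = 0.087791; P(data | r = 2) = (7/9)(7/9)(2/9) = 0.13443; P(data | r = 4) = (5/9)(5/9)(4/9) = 0.13717; P(data | r = 7) = (2/9)(2/9)(7/9) = 0.038409; P(data | r = 8) = (1/9)(1/9)(8/9) = 0.010974.
The prior-weighted likelihoods are 2/11 · 0.087791 = 0.015962, 3/11 · 0.13443 = 0.036663, 2/11 · 0.13717 = 0.024941, 1/11 · 0.038409 = 0.0034917, 3/11 · 0.010974 = 0.0029929; summing to 0.08405.
By Bayes' rule, P(r = 2 | data) = (0.036663) / (0.08405) = 0.4362.

0.4362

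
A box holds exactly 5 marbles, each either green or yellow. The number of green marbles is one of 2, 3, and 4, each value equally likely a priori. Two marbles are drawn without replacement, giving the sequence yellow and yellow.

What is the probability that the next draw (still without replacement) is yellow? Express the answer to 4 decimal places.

The likelihood of the observed sequence under each hypothesis: P(data | r = 2) = (3/5)(2/4) = 3/10; P(data | r = 3) = (2/5)(1/4) = 1/10; P(data | r = 4) = (1/5)(0/4) = 0.
Multiplying each by its prior: 1/3 · 3/10 = 1/10, 1/3 · 1/10 = 1/30, 1/3 · 0 = 0; with total 2/15.
Dividing through by the total gives posterior P(r = 2 | data) = 3/4, P(r = 3 | data) = 1/4, P(r = 4 | data) = 0.
So P(yellow next | data) = Σ P(yellow next | H) P(H | data) = (1/3)(3/4) + (0)(1/4) = 1/4.

0.2500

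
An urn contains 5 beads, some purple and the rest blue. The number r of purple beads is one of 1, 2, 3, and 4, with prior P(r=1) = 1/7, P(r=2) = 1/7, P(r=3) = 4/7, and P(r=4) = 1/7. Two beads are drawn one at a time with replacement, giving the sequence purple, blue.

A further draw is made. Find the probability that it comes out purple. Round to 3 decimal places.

Under each hypothesis, the probability of the observed sequence is: P(data | r = 1) = (1/5)(4/5) = 4/25; P(data | r = 2) = (2/5)(3/5) = 6/25; P(data | r = 3) = (3/5)(2/5) = 6/25; P(data | r = 4) = (4/5)(1/5) = 4/25.
Weighting by the prior gives 1/7 · 4/25 = 4/175, 1/7 · 6/25 = 6/175, 4/7 · 6/25 = 24/175, 1/7 · 4/25 = 4/175; these sum to 38/175.
Dividing through by the total gives posterior P(r = 1 | data) = 2/19, P(r = 2 | data) = 3/19, P(r = 3 | data) = 12/19, P(r = 4 | data) = 2/19.
Averaging over the posterior, P(purple next | data) = (1/5)(2/19) + (2/5)(3/19) + (3/5)(12/19) + (4/5)(2/19) = 52/95.

0.547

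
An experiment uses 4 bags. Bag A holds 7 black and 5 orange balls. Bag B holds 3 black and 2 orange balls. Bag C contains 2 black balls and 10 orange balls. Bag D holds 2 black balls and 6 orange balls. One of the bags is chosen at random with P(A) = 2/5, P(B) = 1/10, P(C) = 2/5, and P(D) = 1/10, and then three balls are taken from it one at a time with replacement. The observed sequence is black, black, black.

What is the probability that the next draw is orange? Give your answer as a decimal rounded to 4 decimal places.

Compute the likelihood of the observed sequence for each case: P(data | bag A) = (7/12)(7/12)(7/12) = 0.1985; P(data | bag B) = (3/5)(3/5)(3/5) = 0.216; P(data | bag C) = (2/12)(2/12)(2/12) = 0.0046296; P(data | bag D) = (2/8)(2/8)(2/8) = 0.015625.
Weighting by the prior gives 2/5 · 0.1985 = 0.079398, 1/10 · 0.216 = 0.0216, 2/5 · 0.0046296 = 0.0018519, 1/10 · 0.015625 = 0.0015625; summing to 0.10441.
Dividing through by the total gives posterior P(bag A | data) = 0.76043, P(bag B | data) = 0.20687, P(bag C | data) = 0.017736, P(bag D | data) = 0.014965.
So P(orange next | data) = Σ P(orange next | H) P(H | data) = (5/12)(0.76043) + (2/5)(0.20687) + (5/6)(0.017736) + (3/4)(0.014965) = 0.4256.

0.4256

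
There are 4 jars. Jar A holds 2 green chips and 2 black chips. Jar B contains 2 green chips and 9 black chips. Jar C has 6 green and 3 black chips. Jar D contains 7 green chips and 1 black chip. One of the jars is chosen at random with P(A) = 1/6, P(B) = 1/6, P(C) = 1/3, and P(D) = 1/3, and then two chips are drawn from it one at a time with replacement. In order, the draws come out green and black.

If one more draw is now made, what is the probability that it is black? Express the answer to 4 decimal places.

0.3976

The likelihood of the observed sequence under each hypothesis: P(data | jar A) = (2/4)(2/4) = 0.25; P(data | jar B) = (2/11)(9/11) = 0.14876; P(data | jar C) = (6/9)(3/9) = 0.22222; P(data | jar D) = (7/8)(1/8) = 0.10938.
Weighting by the prior gives 1/6 · 0.25 = 0.041667, 1/6 · 0.14876 = 0.024793, 1/3 · 0.22222 = 0.074074, 1/3 · 0.10938 = 0.036458; these sum to 0.17699.
Dividing through by the total gives posterior P(jar A | data) = 0.23541, P(jar B | data) = 0.14008, P(jar C | data) = 0.41852, P(jar D | data) = 0.20599.
Averaging over the posterior, P(black next | data) = (1/2)(0.23541) + (9/11)(0.14008) + (1/3)(0.41852) + (1/8)(0.20599) = 0.39757.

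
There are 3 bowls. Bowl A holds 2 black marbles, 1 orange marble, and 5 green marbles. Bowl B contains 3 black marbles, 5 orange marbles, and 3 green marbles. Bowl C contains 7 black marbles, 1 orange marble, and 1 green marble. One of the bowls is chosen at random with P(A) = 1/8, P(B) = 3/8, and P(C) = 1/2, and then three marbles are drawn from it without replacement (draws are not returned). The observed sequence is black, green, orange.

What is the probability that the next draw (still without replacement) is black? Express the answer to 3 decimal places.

0.431

Under each hypothesis, the probability of the observed sequence is: P(data | bowl A) = (2/8)(5/7)(1/6) = 0.029762; P(data | bowl B) = (3/11)(3/10)(5/9) = 0.045455; P(data | bowl C) = (7/9)(1/8)(1/7) = 0.013889.
The prior-weighted likelihoods are 1/8 · 0.029762 = 0.0037202, 3/8 · 0.045455 = 0.017045, 1/2 · 0.013889 = 0.0069444; with total 0.02771.
The posterior is then P(bowl A | data) = 0.13426, P(bowl B | data) = 0.61513, P(bowl C | data) = 0.25061.
So P(black next | data) = Σ P(black next | H) P(H | data) = (1/5)(0.13426) + (1/4)(0.61513) + (1)(0.25061) = 0.43124.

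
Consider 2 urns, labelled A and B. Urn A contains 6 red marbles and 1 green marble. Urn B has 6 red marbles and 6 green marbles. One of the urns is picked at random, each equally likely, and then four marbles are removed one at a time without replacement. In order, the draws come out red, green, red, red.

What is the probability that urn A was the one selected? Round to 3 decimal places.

Compute the likelihood of the observed sequence for each case: P(data | urn A) = (6/7)(1/6)(5/5)(4/4) = 1/7; P(data | urn B) = (6/12)(6/11)(5/10)(4/9) = 2/33.
Multiplying each by its prior: 1/2 · 1/7 = 1/14, 1/2 · 2/33 = 1/33; summing to 47/462.
By Bayes' rule, P(urn A | data) = (1/14) / (47/462) = 33/47.

0.702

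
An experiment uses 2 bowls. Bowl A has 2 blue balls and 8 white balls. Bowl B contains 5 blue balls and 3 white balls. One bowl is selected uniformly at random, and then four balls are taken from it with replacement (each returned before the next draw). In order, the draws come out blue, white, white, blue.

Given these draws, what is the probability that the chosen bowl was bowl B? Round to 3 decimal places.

Compute the likelihood of the observed sequence for each case: P(data | bowl A) = (2/10)(8/10)(8/10)(2/10) = 0.0256; P(data | bowl B) = (5/8)(3/8)(3/8)(5/8) = 0.054932.
Multiplying each by its prior: 1/2 · 0.0256 = 0.0128, 1/2 · 0.054932 = 0.027466; summing to 0.040266.
So P(bowl B | data) = (0.027466) / (0.040266) = 0.68211.

0.682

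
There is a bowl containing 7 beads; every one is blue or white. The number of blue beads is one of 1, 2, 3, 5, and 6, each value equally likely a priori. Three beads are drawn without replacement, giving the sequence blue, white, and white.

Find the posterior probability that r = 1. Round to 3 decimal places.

The likelihood of the observed sequence under each hypothesis: P(data | r = 1) = (1/7)(6/6)(5/5) = 1/7; P(data | r = 2) = (2/7)(5/6)(4/5) = 4/21; P(data | r = 3) = (3/7)(4/6)(3/5) = 6/35; P(data | r = 5) = (5/7)(2/6)(1/5) = 1/21; P(data | r = 6) = (6/7)(1/6)(0/5) = 0.
Weighting by the prior gives 1/5 · 1/7 = 1/35, 1/5 · 4/21 = 4/105, 1/5 · 6/35 = 6/175, 1/5 · 1/21 = 1/105, 1/5 · 0 = 0; these sum to 58/525.
So P(r = 1 | data) = (1/35) / (58/525) = 15/58.

0.259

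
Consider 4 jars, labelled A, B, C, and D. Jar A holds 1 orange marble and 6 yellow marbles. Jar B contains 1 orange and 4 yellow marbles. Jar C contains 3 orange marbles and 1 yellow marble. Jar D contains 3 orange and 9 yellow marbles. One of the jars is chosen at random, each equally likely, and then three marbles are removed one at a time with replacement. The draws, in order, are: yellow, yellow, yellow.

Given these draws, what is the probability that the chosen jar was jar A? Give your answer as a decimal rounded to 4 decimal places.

For each hypothesis, P(data | H) works out to: P(data | jar A) = (6/7)(6/7)(6/7) = 0.62974; P(data | jar B) = (4/5)(4/5)(4/5) = 0.512; P(data | jar C) = (1/4)(1/4)(1/4) = 0.015625; P(data | jar D) = (9/12)(9/12)(9/12) = 0.42188.
The prior-weighted likelihoods are 1/4 · 0.62974 = 0.15743, 1/4 · 0.512 = 0.128, 1/4 · 0.015625 = 0.0039062, 1/4 · 0.42188 = 0.10547; these sum to 0.39481.
Therefore the posterior P(jar A | data) = (0.15743) / (0.39481) = 0.39876.

0.3988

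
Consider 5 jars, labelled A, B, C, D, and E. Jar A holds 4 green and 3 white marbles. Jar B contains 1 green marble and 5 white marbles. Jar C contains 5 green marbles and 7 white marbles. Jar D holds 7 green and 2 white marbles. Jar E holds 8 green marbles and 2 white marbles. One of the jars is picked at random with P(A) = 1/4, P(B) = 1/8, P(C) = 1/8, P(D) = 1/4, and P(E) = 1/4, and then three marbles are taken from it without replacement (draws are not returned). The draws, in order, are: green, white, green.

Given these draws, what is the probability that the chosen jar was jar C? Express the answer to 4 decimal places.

0.0970

Under each hypothesis, the probability of the observed sequence is: P(data | jar A) = (4/7)(3/6)(3/5) = 0.17143; P(data | jar B) = (1/6)(5/5)(0/4) = 0; P(data | jar C) = (5/12)(7/11)(4/10) = 0.10606; P(data | jar D) = (7/9)(2/8)(6/7) = 0.16667; P(data | jar E) = (8/10)(2/9)(7/8) = 0.15556.
The prior-weighted likelihoods are 1/4 · 0.17143 = 0.042857, 1/8 · 0 = 0, 1/8 · 0.10606 = 0.013258, 1/4 · 0.16667 = 0.041667, 1/4 · 0.15556 = 0.038889; these sum to 0.13667.
Therefore the posterior P(jar C | data) = (0.013258) / (0.13667) = 0.097004.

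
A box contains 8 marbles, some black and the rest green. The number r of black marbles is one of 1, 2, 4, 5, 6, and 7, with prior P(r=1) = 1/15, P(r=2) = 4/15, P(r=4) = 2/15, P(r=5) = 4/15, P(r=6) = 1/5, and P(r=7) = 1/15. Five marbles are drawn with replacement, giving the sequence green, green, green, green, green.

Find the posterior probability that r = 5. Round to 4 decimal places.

0.0190

The likelihood of the observed sequence under each hypothesis: P(data | r = 1) = (7/8)(7/8)(7/8)(7/8)(7/8) = 0.51291; P(data | r = 2) = (6/8)(6/8)(6/8)(6/8)(6/8) = 0.2373; P(data | r = 4) = (4/8)(4/8)(4/8)(4/8)(4/8) = 0.03125; P(data | r = 5) = (3/8)(3/8)(3/8)(3/8)(3/8) = 0.0074158; P(data | r = 6) = (2/8)(2/8)(2/8)(2/8)(2/8) = 0.00097656; P(data | r = 7) = (1/8)(1/8)(1/8)(1/8)(1/8) = 3.0518e-05.
Multiplying each by its prior: 1/15 · 0.51291 = 0.034194, 4/15 · 0.2373 = 0.063281, 2/15 · 0.03125 = 0.0041667, 4/15 · 0.0074158 = 0.0019775, 1/5 · 0.00097656 = 0.00019531, 1/15 · 3.0518e-05 = 2.0345e-06; summing to 0.10382.
So P(r = 5 | data) = (0.0019775) / (0.10382) = 0.019048.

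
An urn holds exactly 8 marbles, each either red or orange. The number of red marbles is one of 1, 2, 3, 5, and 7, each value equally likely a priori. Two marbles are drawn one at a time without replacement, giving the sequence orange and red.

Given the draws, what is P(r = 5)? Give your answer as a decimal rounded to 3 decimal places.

Under each hypothesis, the probability of the observed sequence is: P(data | r = 1) = (7/8)(1/7) = 1/8; P(data | r = 2) = (6/8)(2/7) = 3/14; P(data | r = 3) = (5/8)(3/7) = 15/56; P(data | r = 5) = (3/8)(5/7) = 15/56; P(data | r = 7) = (1/8)(7/7) = 1/8.
Multiplying each by its prior: 1/5 · 1/8 = 1/40, 1/5 · 3/14 = 3/70, 1/5 · 15/56 = 3/56, 1/5 · 15/56 = 3/56, 1/5 · 1/8 = 1/40; these sum to 1/5.
Therefore the posterior P(r = 5 | data) = (3/56) / (1/5) = 15/56.

0.268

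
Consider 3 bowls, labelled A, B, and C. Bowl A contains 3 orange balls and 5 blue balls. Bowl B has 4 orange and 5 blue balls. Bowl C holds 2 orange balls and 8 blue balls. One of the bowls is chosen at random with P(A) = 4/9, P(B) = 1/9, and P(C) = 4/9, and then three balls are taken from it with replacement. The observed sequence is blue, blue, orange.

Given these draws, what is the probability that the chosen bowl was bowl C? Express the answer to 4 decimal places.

Compute the likelihood of the observed sequence for each case: P(data | bowl A) = (5/8)(5/8)(3/8) = 0.14648; P(data | bowl B) = (5/9)(5/9)(4/9) = 0.13717; P(data | bowl C) = (8/10)(8/10)(2/10) = 0.128.
The prior-weighted likelihoods are 4/9 · 0.14648 = 0.065104, 1/9 · 0.13717 = 0.015242, 4/9 · 0.128 = 0.056889; summing to 0.13723.
By Bayes' rule, P(bowl C | data) = (0.056889) / (0.13723) = 0.41454.

0.4145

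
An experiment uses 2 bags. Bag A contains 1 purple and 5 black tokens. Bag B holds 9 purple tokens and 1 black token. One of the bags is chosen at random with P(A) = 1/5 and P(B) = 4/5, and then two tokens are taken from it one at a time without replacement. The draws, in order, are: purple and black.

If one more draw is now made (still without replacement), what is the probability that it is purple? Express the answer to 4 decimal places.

The likelihood of the observed sequence under each hypothesis: P(data | bag A) = (1/6)(5/5) = 1/6; P(data | bag B) = (9/10)(1/9) = 1/10.
Weighting by the prior gives 1/5 · 1/6 = 1/30, 4/5 · 1/10 = 2/25; summing to 17/150.
Normalising, the posterior is P(bag A | data) = 5/17, P(bag B | data) = 12/17.
The predictive probability is P(purple next | data) = (0)(5/17) + (1)(12/17) = 12/17.

0.7059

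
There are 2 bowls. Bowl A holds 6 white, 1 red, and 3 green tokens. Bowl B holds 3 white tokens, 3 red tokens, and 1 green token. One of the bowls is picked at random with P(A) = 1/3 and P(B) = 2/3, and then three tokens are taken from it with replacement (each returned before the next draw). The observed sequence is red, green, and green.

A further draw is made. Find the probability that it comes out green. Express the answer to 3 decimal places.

0.196

Compute the likelihood of the observed sequence for each case: P(data | bowl A) = (1/10)(3/10)(3/10) = 0.009; P(data | bowl B) = (3/7)(1/7)(1/7) = 0.0087464.
Weighting by the prior gives 1/3 · 0.009 = 0.003, 2/3 · 0.0087464 = 0.0058309; with total 0.0088309.
Normalising, the posterior is P(bowl A | data) = 0.33972, P(bowl B | data) = 0.66028.
Averaging over the posterior, P(green next | data) = (3/10)(0.33972) + (1/7)(0.66028) = 0.19624.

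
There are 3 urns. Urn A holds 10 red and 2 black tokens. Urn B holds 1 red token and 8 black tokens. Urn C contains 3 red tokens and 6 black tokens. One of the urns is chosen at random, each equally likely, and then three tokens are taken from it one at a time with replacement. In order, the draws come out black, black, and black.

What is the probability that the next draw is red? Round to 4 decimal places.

Under each hypothesis, the probability of the observed sequence is: P(data | urn A) = (2/12)(2/12)(2/12) = 0.0046296; P(data | urn B) = (8/9)(8/9)(8/9) = 0.70233; P(data | urn C) = (6/9)(6/9)(6/9) = 0.2963.
Weighting by the prior gives 1/3 · 0.0046296 = 0.0015432, 1/3 · 0.70233 = 0.23411, 1/3 · 0.2963 = 0.098765; these sum to 0.33442.
Normalising, the posterior is P(urn A | data) = 0.0046146, P(urn B | data) = 0.70005, P(urn C | data) = 0.29533.
The predictive probability is P(red next | data) = (5/6)(0.0046146) + (1/9)(0.70005) + (1/3)(0.29533) = 0.18007.

0.1801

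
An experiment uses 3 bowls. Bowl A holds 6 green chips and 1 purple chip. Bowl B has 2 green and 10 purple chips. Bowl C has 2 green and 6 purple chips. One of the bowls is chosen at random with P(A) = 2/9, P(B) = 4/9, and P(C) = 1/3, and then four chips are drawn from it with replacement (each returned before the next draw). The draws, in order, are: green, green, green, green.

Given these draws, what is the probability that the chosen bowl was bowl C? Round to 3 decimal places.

0.011

The likelihood of the observed sequence under each hypothesis: P(data | bowl A) = (6/7)(6/7)(6/7)(6/7) = 0.53978; P(data | bowl B) = (2/12)(2/12)(2/12)(2/12) = 0.0007716; P(data | bowl C) = (2/8)(2/8)(2/8)(2/8) = 0.0039062.
Weighting by the prior gives 2/9 · 0.53978 = 0.11995, 4/9 · 0.0007716 = 0.00034294, 1/3 · 0.0039062 = 0.0013021; these sum to 0.1216.
Therefore the posterior P(bowl C | data) = (0.0013021) / (0.1216) = 0.010708.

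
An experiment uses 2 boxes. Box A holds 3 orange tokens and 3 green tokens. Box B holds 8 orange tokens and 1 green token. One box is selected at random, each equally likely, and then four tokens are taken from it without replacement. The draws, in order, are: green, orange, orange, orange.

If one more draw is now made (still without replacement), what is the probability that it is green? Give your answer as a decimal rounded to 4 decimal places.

For each hypothesis, P(data | H) works out to: P(data | box A) = (3/6)(3/5)(2/4)(1/3) = 1/20; P(data | box B) = (1/9)(8/8)(7/7)(6/6) = 1/9.
Multiplying each by its prior: 1/2 · 1/20 = 1/40, 1/2 · 1/9 = 1/18; these sum to 29/360.
The posterior is then P(box A | data) = 9/29, P(box B | data) = 20/29.
So P(green next | data) = Σ P(green next | H) P(H | data) = (1)(9/29) + (0)(20/29) = 9/29.

0.3103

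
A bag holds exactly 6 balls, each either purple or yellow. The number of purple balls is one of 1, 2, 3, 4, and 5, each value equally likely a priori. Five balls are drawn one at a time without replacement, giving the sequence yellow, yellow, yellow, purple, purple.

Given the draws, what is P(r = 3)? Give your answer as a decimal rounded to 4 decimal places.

0.4286

The likelihood of the observed sequence under each hypothesis: P(data | r = 1) = (5/6)(4/5)(3/4)(1/3)(0/2) = 0; P(data | r = 2) = (4/6)(3/5)(2/4)(2/3)(1/2) = 1/15; P(data | r = 3) = (3/6)(2/5)(1/4)(3/3)(2/2) = 1/20; P(data | r = 4) = (2/6)(1/5)(0/4) = 0; P(data | r = 5) = (1/6)(0/5) = 0.
Multiplying each by its prior: 1/5 · 0 = 0, 1/5 · 1/15 = 1/75, 1/5 · 1/20 = 1/100, 1/5 · 0 = 0, 1/5 · 0 = 0; with total 7/300.
Therefore the posterior P(r = 3 | data) = (1/100) / (7/300) = 3/7.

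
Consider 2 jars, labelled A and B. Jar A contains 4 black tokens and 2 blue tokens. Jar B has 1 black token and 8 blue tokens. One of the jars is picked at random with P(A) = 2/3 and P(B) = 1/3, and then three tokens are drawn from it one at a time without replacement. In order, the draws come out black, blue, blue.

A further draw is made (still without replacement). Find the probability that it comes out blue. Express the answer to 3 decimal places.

The likelihood of the observed sequence under each hypothesis: P(data | jar A) = (4/6)(2/5)(1/4) = 1/15; P(data | jar B) = (1/9)(8/8)(7/7) = 1/9.
Multiplying each by its prior: 2/3 · 1/15 = 2/45, 1/3 · 1/9 = 1/27; these sum to 11/135.
The posterior is then P(jar A | data) = 6/11, P(jar B | data) = 5/11.
Averaging over the posterior, P(blue next | data) = (0)(6/11) + (1)(5/11) = 5/11.

0.455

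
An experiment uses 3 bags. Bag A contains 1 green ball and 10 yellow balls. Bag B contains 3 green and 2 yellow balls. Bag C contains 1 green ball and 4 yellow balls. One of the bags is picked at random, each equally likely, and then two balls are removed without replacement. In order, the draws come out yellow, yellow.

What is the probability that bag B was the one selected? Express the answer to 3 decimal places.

0.066

The likelihood of the observed sequence under each hypothesis: P(data | bag A) = (10/11)(9/10) = 9/11; P(data | bag B) = (2/5)(1/4) = 1/10; P(data | bag C) = (4/5)(3/4) = 3/5.
Multiplying each by its prior: 1/3 · 9/11 = 3/11, 1/3 · 1/10 = 1/30, 1/3 · 3/5 = 1/5; these sum to 167/330.
By Bayes' rule, P(bag B | data) = (1/30) / (167/330) = 11/167.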